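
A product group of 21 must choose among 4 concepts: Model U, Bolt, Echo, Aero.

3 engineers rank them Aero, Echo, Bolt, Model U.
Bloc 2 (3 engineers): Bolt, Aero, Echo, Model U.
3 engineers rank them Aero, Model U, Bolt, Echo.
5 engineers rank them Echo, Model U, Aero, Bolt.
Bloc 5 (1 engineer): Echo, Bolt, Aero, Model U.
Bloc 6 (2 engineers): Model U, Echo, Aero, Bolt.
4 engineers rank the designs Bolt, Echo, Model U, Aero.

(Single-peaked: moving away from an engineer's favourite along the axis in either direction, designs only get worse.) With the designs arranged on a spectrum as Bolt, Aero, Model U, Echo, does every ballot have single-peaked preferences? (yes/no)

no

Axis positions: Bolt=1, Aero=2, Model U=3, Echo=4.
Bloc 1: ranking walks positions 2-4-1-3; Echo is ranked above Model U even though Model U lies between Echo and the peak Aero on the axis — preferences dip and rise again. Not single-peaked.
Bloc 2: ranking walks positions 1-2-4-3; Echo is ranked above Model U even though Model U lies between Echo and the peak Bolt on the axis — preferences dip and rise again. Not single-peaked.
Bloc 3 (peak Aero at position 2): ranking walks positions 2-3-1-4, expanding outward from the peak — single-peaked.
Bloc 4 (peak Echo at position 4): ranking walks positions 4-3-2-1, expanding outward from the peak — single-peaked.
Bloc 5: ranking walks positions 4-1-2-3; Bolt is ranked above Model U even though Model U lies between Bolt and the peak Echo on the axis — preferences dip and rise again. Not single-peaked.
Bloc 6 (peak Model U at position 3): ranking walks positions 3-4-2-1, expanding outward from the peak — single-peaked.
Bloc 7: ranking walks positions 1-4-3-2; Echo is ranked above Aero even though Aero lies between Echo and the peak Bolt on the axis — preferences dip and rise again. Not single-peaked.
Bloc 1 violates single-peakedness, so the profile is not single-peaked on this axis.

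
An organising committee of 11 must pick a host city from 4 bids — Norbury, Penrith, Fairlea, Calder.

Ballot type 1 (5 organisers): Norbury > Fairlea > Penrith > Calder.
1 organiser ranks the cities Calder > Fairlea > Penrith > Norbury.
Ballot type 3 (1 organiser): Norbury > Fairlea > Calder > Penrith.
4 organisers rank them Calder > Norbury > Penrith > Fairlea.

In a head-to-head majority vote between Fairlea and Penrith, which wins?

Ballots ranking Fairlea above Penrith: 5 + 1 + 1 = 7.
Ballots ranking Penrith above Fairlea: 11 − 7 = 4.
Fairlea wins the head-to-head 7–4.

Fairlea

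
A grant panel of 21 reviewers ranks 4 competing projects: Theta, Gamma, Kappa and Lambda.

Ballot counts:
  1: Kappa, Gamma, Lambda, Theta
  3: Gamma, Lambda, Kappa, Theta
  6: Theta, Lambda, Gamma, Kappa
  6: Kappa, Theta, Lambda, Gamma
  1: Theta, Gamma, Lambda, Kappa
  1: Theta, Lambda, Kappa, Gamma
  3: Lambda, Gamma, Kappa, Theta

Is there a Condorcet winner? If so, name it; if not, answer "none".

none

Pairwise majorities:
Theta–Gamma: Theta 14–7.
Theta vs Kappa: Kappa wins 13–8.
Theta vs Lambda: Theta, 14–7.
Gamma vs Kappa: Gamma wins 13–8.
Gamma vs Lambda: Lambda, 16–5.
Kappa vs Lambda: Lambda wins 14–7.
Every project loses at least once (Theta loses to Kappa; Gamma loses to Theta; Kappa loses to Gamma; Lambda loses to Theta). The majority relation contains the cycle Theta → Gamma → Kappa → Theta, so there is no Condorcet winner.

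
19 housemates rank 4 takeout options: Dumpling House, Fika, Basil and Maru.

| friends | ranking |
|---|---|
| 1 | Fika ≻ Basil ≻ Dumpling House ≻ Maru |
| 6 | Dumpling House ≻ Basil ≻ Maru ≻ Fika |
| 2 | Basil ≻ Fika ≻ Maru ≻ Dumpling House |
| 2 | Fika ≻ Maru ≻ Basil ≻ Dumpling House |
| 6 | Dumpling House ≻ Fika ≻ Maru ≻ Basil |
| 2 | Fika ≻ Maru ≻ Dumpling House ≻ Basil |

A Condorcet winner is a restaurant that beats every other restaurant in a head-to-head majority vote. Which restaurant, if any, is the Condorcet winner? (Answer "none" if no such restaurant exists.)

Dumpling House

Pairwise majorities:
Dumpling House vs Fika: Dumpling House is ranked higher on 6+6 = 12 ballots, Fika on 7. Dumpling House wins 12–7.
Dumpling House vs Basil: 6+6+2 = 14 for Dumpling House, 5 for Basil — Dumpling House by 14–5.
Dumpling House vs Maru: Dumpling House is ranked higher on 1+6+6 = 13 ballots, Maru on 6. Dumpling House wins 13–6.
Fika vs Basil: 1+2+6+2 = 11 for Fika, 8 for Basil — Fika by 11–8.
Fika vs Maru: 1+2+2+6+2 = 13 for Fika, 6 for Maru — Fika by 13–6.
Basil vs Maru: Basil preferred on 1+6+2 = 9 ballots; Maru wins 10–9.
Dumpling House wins every pairwise contest, so Dumpling House is the Condorcet winner.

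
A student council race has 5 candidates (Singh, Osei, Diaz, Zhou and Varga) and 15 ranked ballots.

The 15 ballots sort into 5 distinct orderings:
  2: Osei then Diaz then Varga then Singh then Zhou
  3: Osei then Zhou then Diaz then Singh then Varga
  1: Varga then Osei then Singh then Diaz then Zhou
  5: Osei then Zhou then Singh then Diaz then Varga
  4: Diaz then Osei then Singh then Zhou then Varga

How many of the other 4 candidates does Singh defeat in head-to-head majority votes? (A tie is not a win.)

1

Singh against each rival (15 voters):
Singh–Osei: Osei 15–0.
Singh vs Diaz: Diaz, 9–6.
Singh–Zhou: Zhou 8–7.
Singh vs Varga: Singh wins 12–3.
Singh beats Varga; loses to Osei, Diaz, Zhou — 1 pairwise win.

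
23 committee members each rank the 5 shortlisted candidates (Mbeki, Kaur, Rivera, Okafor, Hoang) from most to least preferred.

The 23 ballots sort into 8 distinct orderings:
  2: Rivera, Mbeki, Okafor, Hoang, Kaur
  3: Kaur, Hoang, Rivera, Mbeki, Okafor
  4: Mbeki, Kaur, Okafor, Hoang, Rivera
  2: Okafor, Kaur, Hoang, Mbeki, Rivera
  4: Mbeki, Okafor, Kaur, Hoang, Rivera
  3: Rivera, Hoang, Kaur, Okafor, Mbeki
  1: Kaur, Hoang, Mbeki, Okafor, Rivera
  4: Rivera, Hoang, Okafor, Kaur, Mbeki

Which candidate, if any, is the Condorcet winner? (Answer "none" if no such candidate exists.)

Pairwise majorities:
Mbeki–Kaur: Kaur 13–10.
Mbeki vs Rivera: Rivera, 12–11.
Mbeki–Okafor: Mbeki 14–9.
Mbeki vs Hoang: Hoang, 13–10.
Kaur vs Rivera: Kaur wins 14–9.
Kaur vs Okafor: Okafor, 12–11.
Kaur–Hoang: Kaur 14–9.
Rivera–Okafor: Rivera 12–11.
Rivera–Hoang: Hoang 14–9.
Okafor vs Hoang: Okafor wins 12–11.
Every candidate loses at least once (Mbeki loses to Kaur; Kaur loses to Okafor; Rivera loses to Kaur; Okafor loses to Mbeki; Hoang loses to Kaur). The majority relation contains the cycle Mbeki > Okafor > Kaur > Mbeki, so there is no Condorcet winner.

none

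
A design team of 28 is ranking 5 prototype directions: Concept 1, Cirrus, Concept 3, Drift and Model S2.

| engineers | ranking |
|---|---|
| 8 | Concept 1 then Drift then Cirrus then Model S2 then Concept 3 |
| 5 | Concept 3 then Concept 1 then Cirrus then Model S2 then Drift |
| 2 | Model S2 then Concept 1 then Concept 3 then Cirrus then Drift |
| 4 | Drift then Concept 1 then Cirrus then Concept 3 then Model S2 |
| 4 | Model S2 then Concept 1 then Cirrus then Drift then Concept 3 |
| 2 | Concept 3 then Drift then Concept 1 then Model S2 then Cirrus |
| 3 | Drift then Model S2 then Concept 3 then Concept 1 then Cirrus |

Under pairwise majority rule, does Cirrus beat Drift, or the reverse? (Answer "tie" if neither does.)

Drift

Ballots ranking Cirrus above Drift: 5 + 2 + 4 = 11.
Ballots ranking Drift above Cirrus: 28 − 11 = 17.
Drift wins the head-to-head 17–11.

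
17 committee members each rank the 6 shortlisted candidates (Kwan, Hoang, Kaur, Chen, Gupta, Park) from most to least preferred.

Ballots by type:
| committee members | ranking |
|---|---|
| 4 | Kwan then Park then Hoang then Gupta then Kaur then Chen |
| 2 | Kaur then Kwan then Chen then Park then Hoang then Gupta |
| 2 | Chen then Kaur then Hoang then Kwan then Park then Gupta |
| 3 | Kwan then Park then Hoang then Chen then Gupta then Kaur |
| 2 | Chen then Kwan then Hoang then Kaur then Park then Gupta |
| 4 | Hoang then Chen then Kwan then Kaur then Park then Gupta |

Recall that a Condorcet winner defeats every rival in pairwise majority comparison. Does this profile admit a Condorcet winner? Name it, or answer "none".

Pairwise majorities:
Kwan–Hoang: Kwan 11–6.
Kwan vs Kaur: Kwan is ranked higher on 4+3+2+4 = 13 ballots, Kaur on 4. Kwan wins 13–4.
Kwan–Chen: Kwan 9–8.
Kwan–Gupta: Kwan 17–0.
Kwan vs Park: Kwan, 17–0.
Hoang–Kaur: Hoang 13–4.
Hoang vs Chen: Hoang, 11–6.
Hoang vs Gupta: Hoang wins 17–0.
Hoang vs Park: Hoang preferred on 2+2+4 = 8 ballots; Park wins 9–8.
Kaur–Chen: Chen 11–6.
Kaur–Gupta: Kaur 10–7.
Kaur vs Park: 2+2+2+4 = 10 for Kaur, 7 for Park — Kaur by 10–7.
Chen vs Gupta: 2+2+3+2+4 = 13 for Chen, 4 for Gupta — Chen by 13–4.
Chen vs Park: Chen wins 10–7.
Gupta vs Park: 0 for Gupta, 17 for Park — Park by 17–0.
Kwan defeats every rival head-to-head and is the Condorcet winner.

Kwan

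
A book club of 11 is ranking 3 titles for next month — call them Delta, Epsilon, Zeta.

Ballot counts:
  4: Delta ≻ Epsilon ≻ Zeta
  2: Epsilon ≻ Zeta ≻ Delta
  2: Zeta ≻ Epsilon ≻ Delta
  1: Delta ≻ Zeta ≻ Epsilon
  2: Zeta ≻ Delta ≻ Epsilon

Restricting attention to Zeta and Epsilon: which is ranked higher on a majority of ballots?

Ballots ranking Zeta above Epsilon: 2 + 1 + 2 = 5.
Ballots ranking Epsilon above Zeta: 11 − 5 = 6.
Epsilon wins the head-to-head 6–5.

Epsilon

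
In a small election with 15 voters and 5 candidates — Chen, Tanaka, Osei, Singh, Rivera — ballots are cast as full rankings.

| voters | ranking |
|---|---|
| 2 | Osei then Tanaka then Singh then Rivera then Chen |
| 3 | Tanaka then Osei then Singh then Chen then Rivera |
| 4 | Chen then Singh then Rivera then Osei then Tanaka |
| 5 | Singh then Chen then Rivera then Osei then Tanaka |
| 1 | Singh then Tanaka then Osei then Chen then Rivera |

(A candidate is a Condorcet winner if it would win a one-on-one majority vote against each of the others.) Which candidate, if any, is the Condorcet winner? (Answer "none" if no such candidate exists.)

Singh

Pairwise majorities:
Chen–Tanaka: Chen 9–6.
Chen vs Osei: Chen, 9–6.
Chen vs Singh: Singh wins 11–4.
Chen–Rivera: Chen 13–2.
Tanaka vs Osei: Osei, 11–4.
Tanaka vs Singh: Singh wins 10–5.
Tanaka vs Rivera: Rivera, 9–6.
Osei vs Singh: Singh, 10–5.
Osei vs Rivera: Rivera, 9–6.
Singh vs Rivera: Singh, 15–0.
Singh defeats every rival head-to-head and is the Condorcet winner.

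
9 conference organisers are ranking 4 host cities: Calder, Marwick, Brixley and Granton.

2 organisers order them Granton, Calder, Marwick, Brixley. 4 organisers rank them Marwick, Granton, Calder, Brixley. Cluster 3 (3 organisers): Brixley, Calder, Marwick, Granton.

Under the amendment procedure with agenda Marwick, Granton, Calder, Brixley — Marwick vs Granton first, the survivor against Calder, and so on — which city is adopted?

Round 1: Marwick vs Granton — 7–2, Marwick advances.
Round 2: Marwick vs Calder — 4–5, Calder advances.
Round 3: Calder vs Brixley — 6–3, Calder advances.
The agenda winner is Calder.

Calder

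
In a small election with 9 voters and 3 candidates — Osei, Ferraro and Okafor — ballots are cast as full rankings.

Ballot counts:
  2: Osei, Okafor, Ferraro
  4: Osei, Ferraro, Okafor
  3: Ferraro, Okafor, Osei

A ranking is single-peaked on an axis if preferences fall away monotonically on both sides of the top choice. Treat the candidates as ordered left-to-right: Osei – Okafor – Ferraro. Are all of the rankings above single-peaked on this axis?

no

Axis positions: Osei=1, Okafor=2, Ferraro=3.
Faction 1 (peak Osei at position 1): ranking walks positions 1-2-3, expanding outward from the peak — single-peaked.
Faction 2: ranking walks positions 1-3-2; Ferraro is ranked above Okafor even though Okafor lies between Ferraro and the peak Osei on the axis — preferences dip and rise again. Not single-peaked.
Faction 3 (peak Ferraro at position 3): ranking walks positions 3-2-1, expanding outward from the peak — single-peaked.
Faction 2 violates single-peakedness, so the profile is not single-peaked on this axis.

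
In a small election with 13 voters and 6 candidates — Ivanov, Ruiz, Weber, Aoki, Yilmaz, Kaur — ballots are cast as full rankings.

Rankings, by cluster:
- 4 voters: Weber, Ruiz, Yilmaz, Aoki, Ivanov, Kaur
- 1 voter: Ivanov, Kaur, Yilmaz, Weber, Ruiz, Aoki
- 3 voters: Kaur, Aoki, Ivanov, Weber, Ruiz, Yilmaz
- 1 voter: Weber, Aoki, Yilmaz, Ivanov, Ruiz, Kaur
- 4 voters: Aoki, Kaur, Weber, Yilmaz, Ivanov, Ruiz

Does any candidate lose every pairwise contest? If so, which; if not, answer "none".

Head-to-head results (13 voters):
Ivanov vs Ruiz: 9 to 4, Ivanov.
Ivanov vs Weber: Ivanov preferred on 1+3 = 4 ballots; Weber wins 9–4.
Ivanov vs Aoki: Aoki wins 12–1.
Ivanov vs Yilmaz: Yilmaz, 9–4.
Ivanov vs Kaur: 6 to 7, Kaur.
Ruiz–Weber: Weber 13–0.
Ruiz vs Aoki: Ruiz is ranked higher on 4+1 = 5 ballots, Aoki on 8. Aoki wins 8–5.
Ruiz vs Yilmaz: Ruiz wins 7–6.
Ruiz vs Kaur: Ruiz preferred on 4+1 = 5 ballots; Kaur wins 8–5.
Weber vs Aoki: 6 to 7, Aoki.
Weber vs Yilmaz: Weber wins 12–1.
Weber–Kaur: Kaur 8–5.
Aoki vs Yilmaz: Aoki preferred on 3+1+4 = 8 ballots; Aoki wins 8–5.
Aoki vs Kaur: Aoki, 9–4.
Yilmaz vs Kaur: Kaur, 8–5.
No candidate is winless: Ivanov beats Ruiz; Ruiz beats Yilmaz; Weber beats Ivanov; Aoki beats Ivanov; Yilmaz beats Ivanov; Kaur beats Ivanov. There is no Condorcet loser.

none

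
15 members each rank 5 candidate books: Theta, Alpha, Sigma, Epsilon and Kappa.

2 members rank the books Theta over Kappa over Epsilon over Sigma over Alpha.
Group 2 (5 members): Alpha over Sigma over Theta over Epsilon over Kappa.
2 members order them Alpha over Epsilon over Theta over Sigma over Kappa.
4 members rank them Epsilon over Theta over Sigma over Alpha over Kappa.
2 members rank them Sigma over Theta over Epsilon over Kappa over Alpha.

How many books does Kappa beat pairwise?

Kappa against each rival (15 members):
Kappa–Theta: Theta 15–0.
Kappa vs Alpha: 2+2 = 4 for Kappa, 11 for Alpha — Alpha by 11–4.
Kappa vs Sigma: 2 for Kappa, 13 for Sigma — Sigma by 13–2.
Kappa vs Epsilon: Epsilon wins 13–2.
Kappa beats no one; loses to Theta, Alpha, Sigma, Epsilon — 0 pairwise wins.

0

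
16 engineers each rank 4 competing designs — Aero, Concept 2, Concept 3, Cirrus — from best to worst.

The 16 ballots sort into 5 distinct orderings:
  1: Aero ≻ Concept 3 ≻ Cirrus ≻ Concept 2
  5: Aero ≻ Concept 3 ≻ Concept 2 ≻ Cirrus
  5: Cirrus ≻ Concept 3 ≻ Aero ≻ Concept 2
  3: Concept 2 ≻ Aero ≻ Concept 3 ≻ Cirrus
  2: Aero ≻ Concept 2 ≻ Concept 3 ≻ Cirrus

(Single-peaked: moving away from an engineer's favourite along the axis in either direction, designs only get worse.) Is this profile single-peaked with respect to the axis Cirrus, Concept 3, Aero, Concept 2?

yes

Axis positions: Cirrus=1, Concept 3=2, Aero=3, Concept 2=4.
Ballot type 1 (peak Aero at position 3): ranking walks positions 3-2-1-4, expanding outward from the peak — single-peaked.
Ballot type 2 (peak Aero at position 3): ranking walks positions 3-2-4-1, expanding outward from the peak — single-peaked.
Ballot type 3 (peak Cirrus at position 1): ranking walks positions 1-2-3-4, expanding outward from the peak — single-peaked.
Ballot type 4 (peak Concept 2 at position 4): ranking walks positions 4-3-2-1, expanding outward from the peak — single-peaked.
Ballot type 5 (peak Aero at position 3): ranking walks positions 3-4-2-1, expanding outward from the peak — single-peaked.
Every ranking is single-peaked on this axis.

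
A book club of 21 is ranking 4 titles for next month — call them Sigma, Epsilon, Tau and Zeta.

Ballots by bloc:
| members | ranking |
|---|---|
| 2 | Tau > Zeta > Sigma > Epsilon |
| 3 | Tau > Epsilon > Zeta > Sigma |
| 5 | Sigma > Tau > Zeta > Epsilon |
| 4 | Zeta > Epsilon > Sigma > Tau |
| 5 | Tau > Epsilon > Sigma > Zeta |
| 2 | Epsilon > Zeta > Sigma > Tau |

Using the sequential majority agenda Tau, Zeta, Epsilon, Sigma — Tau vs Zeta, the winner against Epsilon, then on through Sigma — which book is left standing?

Sigma

Round 1: Tau vs Zeta — 15–6, Tau advances.
Round 2: Tau vs Epsilon — 15–6, Tau advances.
Round 3: Tau vs Sigma — 10–11, Sigma advances.
Sigma survives the agenda.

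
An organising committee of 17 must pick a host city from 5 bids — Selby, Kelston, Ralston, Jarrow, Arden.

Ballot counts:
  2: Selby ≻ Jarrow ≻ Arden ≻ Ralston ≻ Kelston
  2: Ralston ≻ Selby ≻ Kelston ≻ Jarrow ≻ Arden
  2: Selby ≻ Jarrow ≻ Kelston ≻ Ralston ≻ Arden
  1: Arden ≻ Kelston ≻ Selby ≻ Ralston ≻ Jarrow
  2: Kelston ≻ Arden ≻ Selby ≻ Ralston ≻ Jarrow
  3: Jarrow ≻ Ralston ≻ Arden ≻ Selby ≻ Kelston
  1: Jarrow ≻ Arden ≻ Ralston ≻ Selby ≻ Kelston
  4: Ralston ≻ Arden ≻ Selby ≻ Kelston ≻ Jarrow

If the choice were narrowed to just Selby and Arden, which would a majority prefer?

Arden

Ballots ranking Selby above Arden: 2 + 2 + 2 = 6.
Ballots ranking Arden above Selby: 17 − 6 = 11.
Arden wins the head-to-head 11–6.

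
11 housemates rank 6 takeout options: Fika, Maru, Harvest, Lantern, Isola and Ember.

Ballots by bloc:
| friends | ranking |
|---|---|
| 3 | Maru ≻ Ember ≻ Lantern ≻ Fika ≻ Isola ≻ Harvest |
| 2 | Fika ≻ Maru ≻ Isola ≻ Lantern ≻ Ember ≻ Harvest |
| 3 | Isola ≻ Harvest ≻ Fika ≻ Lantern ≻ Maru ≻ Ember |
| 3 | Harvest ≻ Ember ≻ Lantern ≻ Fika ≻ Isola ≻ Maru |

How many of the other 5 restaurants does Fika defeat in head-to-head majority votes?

2

Fika against each rival (11 friends):
Fika–Maru: Fika 8–3.
Fika vs Harvest: 3+2 = 5 for Fika, 6 for Harvest — Harvest by 6–5.
Fika vs Lantern: Lantern wins 6–5.
Fika vs Isola: Fika, 8–3.
Fika vs Ember: Fika is ranked higher on 2+3 = 5 ballots, Ember on 6. Ember wins 6–5.
Fika beats Maru, Isola; loses to Harvest, Lantern, Ember — 2 pairwise wins.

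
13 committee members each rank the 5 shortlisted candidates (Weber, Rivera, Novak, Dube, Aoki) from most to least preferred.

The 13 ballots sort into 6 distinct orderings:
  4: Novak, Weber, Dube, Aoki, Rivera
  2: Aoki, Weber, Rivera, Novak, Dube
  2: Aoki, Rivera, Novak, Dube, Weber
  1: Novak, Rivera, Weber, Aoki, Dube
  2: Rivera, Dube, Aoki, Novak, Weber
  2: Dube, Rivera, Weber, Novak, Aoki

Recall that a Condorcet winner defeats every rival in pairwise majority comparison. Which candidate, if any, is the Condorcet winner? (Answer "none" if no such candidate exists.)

Head-to-head results (13 committee members):
Weber vs Rivera: Rivera wins 7–6.
Weber vs Novak: Novak wins 9–4.
Weber–Dube: Weber 7–6.
Weber vs Aoki: Weber wins 7–6.
Rivera vs Novak: Rivera, 8–5.
Rivera–Dube: Rivera 7–6.
Rivera vs Aoki: Aoki, 8–5.
Novak vs Dube: Novak, 9–4.
Novak–Aoki: Novak 7–6.
Dube vs Aoki: Dube, 8–5.
Every candidate loses at least once (Weber loses to Rivera; Rivera loses to Aoki; Novak loses to Rivera; Dube loses to Weber; Aoki loses to Weber). The majority relation contains the cycle Weber → Aoki → Rivera → Weber, so there is no Condorcet winner.

none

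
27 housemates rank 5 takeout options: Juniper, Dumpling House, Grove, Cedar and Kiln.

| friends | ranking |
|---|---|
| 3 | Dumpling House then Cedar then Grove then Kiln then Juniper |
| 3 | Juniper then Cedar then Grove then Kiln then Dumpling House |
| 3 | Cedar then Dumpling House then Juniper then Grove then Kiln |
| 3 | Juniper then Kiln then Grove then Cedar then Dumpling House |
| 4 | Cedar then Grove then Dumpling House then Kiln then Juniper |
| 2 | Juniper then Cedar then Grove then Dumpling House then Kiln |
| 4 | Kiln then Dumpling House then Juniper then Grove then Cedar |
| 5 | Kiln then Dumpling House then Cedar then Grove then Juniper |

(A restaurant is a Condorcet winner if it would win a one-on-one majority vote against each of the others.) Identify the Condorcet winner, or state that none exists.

Pairwise majorities:
Juniper vs Dumpling House: Dumpling House wins 19–8.
Juniper vs Grove: Juniper wins 15–12.
Juniper vs Cedar: Cedar wins 15–12.
Juniper–Kiln: Kiln 16–11.
Dumpling House vs Grove: Dumpling House wins 15–12.
Dumpling House vs Cedar: Cedar wins 15–12.
Dumpling House vs Kiln: Kiln wins 15–12.
Grove vs Cedar: Cedar wins 20–7.
Grove vs Kiln: Grove wins 15–12.
Cedar vs Kiln: Cedar, 15–12.
Only Cedar has no losses; Cedar is the Condorcet winner.

Cedar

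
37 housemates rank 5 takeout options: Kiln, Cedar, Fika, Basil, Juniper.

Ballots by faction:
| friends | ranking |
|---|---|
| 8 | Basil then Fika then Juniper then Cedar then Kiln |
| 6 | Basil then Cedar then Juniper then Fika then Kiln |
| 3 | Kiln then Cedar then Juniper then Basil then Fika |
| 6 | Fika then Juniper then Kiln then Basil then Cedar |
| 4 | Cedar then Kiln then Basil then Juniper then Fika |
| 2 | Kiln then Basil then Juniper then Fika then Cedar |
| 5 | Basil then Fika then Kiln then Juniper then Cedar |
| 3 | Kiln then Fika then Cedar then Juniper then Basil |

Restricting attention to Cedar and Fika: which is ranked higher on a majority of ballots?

Ballots ranking Cedar above Fika: 6 + 3 + 4 = 13.
Ballots ranking Fika above Cedar: 37 − 13 = 24.
Fika wins the head-to-head 24–13.

Fika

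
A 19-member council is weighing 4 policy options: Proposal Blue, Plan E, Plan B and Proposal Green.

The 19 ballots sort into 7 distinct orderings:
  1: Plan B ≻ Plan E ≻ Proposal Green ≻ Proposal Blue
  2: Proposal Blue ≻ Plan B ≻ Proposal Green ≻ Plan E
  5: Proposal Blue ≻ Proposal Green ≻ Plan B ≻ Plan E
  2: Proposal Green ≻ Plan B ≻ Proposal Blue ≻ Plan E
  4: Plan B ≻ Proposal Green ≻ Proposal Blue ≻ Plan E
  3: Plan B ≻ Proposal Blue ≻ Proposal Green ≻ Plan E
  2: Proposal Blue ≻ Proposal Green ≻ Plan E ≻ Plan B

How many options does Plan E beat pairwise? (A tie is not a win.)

0

Plan E against each rival (19 council members):
Plan E vs Proposal Blue: Plan E preferred on 1 ballot; Proposal Blue wins 18–1.
Plan E vs Plan B: 2 for Plan E, 17 for Plan B — Plan B by 17–2.
Plan E vs Proposal Green: Proposal Green, 18–1.
Plan E beats no one; loses to Proposal Blue, Plan B, Proposal Green — 0 pairwise wins.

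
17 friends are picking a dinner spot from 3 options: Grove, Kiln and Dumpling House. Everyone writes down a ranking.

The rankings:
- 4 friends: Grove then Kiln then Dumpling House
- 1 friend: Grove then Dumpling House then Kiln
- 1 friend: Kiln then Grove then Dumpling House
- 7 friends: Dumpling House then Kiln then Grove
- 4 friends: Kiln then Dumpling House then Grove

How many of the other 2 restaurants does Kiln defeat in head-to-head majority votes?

2

Kiln against each rival (17 friends):
Kiln vs Grove: Kiln preferred on 1+7+4 = 12 ballots; Kiln wins 12–5.
Kiln vs Dumpling House: 4+1+4 = 9 for Kiln, 8 for Dumpling House — Kiln by 9–8.
Kiln beats Grove, Dumpling House — 2 pairwise wins.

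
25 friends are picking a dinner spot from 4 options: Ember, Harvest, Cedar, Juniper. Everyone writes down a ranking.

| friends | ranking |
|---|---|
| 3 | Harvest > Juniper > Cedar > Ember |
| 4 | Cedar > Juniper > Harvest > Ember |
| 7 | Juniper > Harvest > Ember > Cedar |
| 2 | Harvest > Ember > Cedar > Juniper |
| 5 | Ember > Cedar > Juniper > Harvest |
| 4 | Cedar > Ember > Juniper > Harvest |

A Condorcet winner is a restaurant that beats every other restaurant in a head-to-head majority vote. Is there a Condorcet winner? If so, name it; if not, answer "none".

Head-to-head results (25 friends):
Ember vs Harvest: Harvest, 16–9.
Ember vs Cedar: Ember wins 14–11.
Ember vs Juniper: Ember preferred on 2+5+4 = 11 ballots; Juniper wins 14–11.
Harvest vs Cedar: Cedar wins 13–12.
Harvest vs Juniper: 3+2 = 5 for Harvest, 20 for Juniper — Juniper by 20–5.
Cedar–Juniper: Cedar 15–10.
No restaurant is unbeaten: Ember loses to Harvest; Harvest loses to Cedar; Cedar loses to Ember; Juniper loses to Cedar. In particular Ember > Cedar > Harvest > Ember is a majority cycle — no Condorcet winner exists.

none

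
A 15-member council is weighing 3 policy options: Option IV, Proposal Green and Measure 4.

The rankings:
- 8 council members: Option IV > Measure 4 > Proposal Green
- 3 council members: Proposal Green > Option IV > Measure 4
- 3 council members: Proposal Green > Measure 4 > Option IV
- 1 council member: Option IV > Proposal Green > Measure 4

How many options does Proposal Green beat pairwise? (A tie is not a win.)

Proposal Green against each rival (15 council members):
Proposal Green–Option IV: Option IV 9–6.
Proposal Green–Measure 4: Measure 4 8–7.
Proposal Green beats no one; loses to Option IV, Measure 4 — 0 pairwise wins.

0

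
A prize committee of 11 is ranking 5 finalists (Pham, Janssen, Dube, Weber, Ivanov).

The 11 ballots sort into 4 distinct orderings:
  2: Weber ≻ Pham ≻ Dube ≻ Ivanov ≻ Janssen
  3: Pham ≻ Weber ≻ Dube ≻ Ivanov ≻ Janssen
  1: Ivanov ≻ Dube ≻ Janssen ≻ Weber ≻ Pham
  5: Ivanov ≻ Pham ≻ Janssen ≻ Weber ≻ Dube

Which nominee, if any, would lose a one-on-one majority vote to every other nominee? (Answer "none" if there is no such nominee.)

Head-to-head results (11 jurors):
Pham vs Janssen: Pham is ranked higher on 2+3+5 = 10 ballots, Janssen on 1. Pham wins 10–1.
Pham vs Dube: 2+3+5 = 10 for Pham, 1 for Dube — Pham by 10–1.
Pham vs Weber: 8 to 3, Pham.
Pham–Ivanov: Ivanov 6–5.
Janssen vs Dube: Janssen preferred on 5 ballots; Dube wins 6–5.
Janssen vs Weber: Janssen preferred on 1+5 = 6 ballots; Janssen wins 6–5.
Janssen vs Ivanov: Janssen is ranked higher on 0 ballots, Ivanov on 11. Ivanov wins 11–0.
Dube vs Weber: Weber, 10–1.
Dube vs Ivanov: Ivanov wins 6–5.
Weber vs Ivanov: Weber is ranked higher on 2+3 = 5 ballots, Ivanov on 6. Ivanov wins 6–5.
Each nominee has at least one pairwise win (Pham beats Janssen; Janssen beats Weber; Dube beats Janssen; Weber beats Dube; Ivanov beats Pham) — no Condorcet loser.

none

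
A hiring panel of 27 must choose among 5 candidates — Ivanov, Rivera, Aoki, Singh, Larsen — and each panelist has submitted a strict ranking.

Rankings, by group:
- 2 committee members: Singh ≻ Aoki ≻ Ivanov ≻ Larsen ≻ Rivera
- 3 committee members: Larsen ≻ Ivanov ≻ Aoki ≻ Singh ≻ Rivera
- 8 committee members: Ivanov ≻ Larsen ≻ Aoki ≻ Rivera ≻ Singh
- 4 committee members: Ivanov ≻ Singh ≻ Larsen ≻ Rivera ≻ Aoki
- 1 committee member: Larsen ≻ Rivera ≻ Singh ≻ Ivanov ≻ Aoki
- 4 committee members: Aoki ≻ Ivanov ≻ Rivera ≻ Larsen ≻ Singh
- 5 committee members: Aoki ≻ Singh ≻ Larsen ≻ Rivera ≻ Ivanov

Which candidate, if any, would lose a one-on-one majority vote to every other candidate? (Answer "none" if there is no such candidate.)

Head-to-head results (27 committee members):
Ivanov vs Rivera: Ivanov is ranked higher on 2+3+8+4+4 = 21 ballots, Rivera on 6. Ivanov wins 21–6.
Ivanov vs Aoki: Ivanov, 16–11.
Ivanov vs Singh: Ivanov preferred on 3+8+4+4 = 19 ballots; Ivanov wins 19–8.
Ivanov vs Larsen: Ivanov wins 18–9.
Rivera vs Aoki: Rivera is ranked higher on 4+1 = 5 ballots, Aoki on 22. Aoki wins 22–5.
Rivera vs Singh: Singh, 14–13.
Rivera–Larsen: Larsen 23–4.
Aoki vs Singh: 3+8+4+5 = 20 for Aoki, 7 for Singh — Aoki by 20–7.
Aoki vs Larsen: Larsen wins 16–11.
Singh vs Larsen: 11 to 16, Larsen.
Rivera is beaten in every head-to-head and is the Condorcet loser.

Rivera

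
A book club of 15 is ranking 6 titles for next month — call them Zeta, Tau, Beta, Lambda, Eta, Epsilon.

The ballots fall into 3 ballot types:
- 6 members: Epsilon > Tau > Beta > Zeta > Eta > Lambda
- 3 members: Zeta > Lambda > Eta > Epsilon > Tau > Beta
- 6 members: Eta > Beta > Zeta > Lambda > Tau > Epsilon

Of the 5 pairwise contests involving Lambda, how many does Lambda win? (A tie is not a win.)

Lambda against each rival (15 members):
Lambda–Zeta: Zeta 15–0.
Lambda vs Tau: Lambda wins 9–6.
Lambda vs Beta: Lambda is ranked higher on 3 ballots, Beta on 12. Beta wins 12–3.
Lambda vs Eta: 3 to 12, Eta.
Lambda vs Epsilon: Lambda, 9–6.
Lambda beats Tau, Epsilon; loses to Zeta, Beta, Eta — 2 pairwise wins.

2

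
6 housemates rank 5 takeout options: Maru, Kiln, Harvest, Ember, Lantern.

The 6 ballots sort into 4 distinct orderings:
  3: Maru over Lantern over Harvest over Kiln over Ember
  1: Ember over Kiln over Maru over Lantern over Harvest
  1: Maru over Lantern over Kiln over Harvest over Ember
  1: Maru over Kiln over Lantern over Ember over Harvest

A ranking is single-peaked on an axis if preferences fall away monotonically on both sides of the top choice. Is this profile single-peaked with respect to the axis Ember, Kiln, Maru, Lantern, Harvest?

yes

Axis positions: Ember=1, Kiln=2, Maru=3, Lantern=4, Harvest=5.
Group 1 (peak Maru at position 3): ranking walks positions 3-4-5-2-1, expanding outward from the peak — single-peaked.
Group 2 (peak Ember at position 1): ranking walks positions 1-2-3-4-5, expanding outward from the peak — single-peaked.
Group 3 (peak Maru at position 3): ranking walks positions 3-4-2-5-1, expanding outward from the peak — single-peaked.
Group 4 (peak Maru at position 3): ranking walks positions 3-2-4-1-5, expanding outward from the peak — single-peaked.
Every ranking is single-peaked on this axis.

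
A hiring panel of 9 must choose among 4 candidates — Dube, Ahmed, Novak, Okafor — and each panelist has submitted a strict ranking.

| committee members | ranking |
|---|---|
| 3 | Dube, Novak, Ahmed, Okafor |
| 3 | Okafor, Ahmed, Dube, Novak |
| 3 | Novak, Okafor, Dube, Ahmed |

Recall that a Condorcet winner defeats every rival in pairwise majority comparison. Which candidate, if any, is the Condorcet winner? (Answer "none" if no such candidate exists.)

Pairwise majorities:
Dube vs Ahmed: Dube, 6–3.
Dube vs Novak: Dube, 6–3.
Dube vs Okafor: Okafor, 6–3.
Ahmed vs Novak: Novak wins 6–3.
Ahmed–Okafor: Okafor 6–3.
Novak vs Okafor: Novak, 6–3.
No candidate is unbeaten: Dube loses to Okafor; Ahmed loses to Dube; Novak loses to Dube; Okafor loses to Novak. In particular Dube → Novak → Okafor → Dube is a majority cycle — no Condorcet winner exists.

none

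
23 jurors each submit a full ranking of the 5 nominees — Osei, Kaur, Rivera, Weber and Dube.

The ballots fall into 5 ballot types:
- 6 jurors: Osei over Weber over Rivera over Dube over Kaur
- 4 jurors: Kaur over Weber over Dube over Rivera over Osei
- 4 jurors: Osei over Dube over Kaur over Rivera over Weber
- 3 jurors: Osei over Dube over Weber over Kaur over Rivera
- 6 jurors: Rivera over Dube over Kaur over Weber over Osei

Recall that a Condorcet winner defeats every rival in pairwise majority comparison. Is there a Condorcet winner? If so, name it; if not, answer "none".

Pairwise majorities:
Osei vs Kaur: 13 to 10, Osei.
Osei vs Rivera: Osei preferred on 6+4+3 = 13 ballots; Osei wins 13–10.
Osei vs Weber: Osei preferred on 6+4+3 = 13 ballots; Osei wins 13–10.
Osei vs Dube: 13 to 10, Osei.
Kaur vs Rivera: 4+4+3 = 11 for Kaur, 12 for Rivera — Rivera by 12–11.
Kaur vs Weber: 4+4+6 = 14 for Kaur, 9 for Weber — Kaur by 14–9.
Kaur vs Dube: 4 to 19, Dube.
Rivera vs Weber: 10 to 13, Weber.
Rivera vs Dube: 6+6 = 12 for Rivera, 11 for Dube — Rivera by 12–11.
Weber vs Dube: 6+4 = 10 for Weber, 13 for Dube — Dube by 13–10.
Osei beats each of Kaur, Rivera, Weber, Dube — Osei is the Condorcet winner.

Osei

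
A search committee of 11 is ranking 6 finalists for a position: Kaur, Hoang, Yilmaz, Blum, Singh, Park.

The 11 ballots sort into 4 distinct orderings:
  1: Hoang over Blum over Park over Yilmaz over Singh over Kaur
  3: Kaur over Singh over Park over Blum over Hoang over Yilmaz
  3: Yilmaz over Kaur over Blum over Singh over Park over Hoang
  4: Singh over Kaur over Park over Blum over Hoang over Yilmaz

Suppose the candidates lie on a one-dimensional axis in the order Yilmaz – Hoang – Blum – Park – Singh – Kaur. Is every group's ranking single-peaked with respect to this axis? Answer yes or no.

no

Axis positions: Yilmaz=1, Hoang=2, Blum=3, Park=4, Singh=5, Kaur=6.
Group 1 (peak Hoang at position 2): ranking walks positions 2-3-4-1-5-6, expanding outward from the peak — single-peaked.
Group 2 (peak Kaur at position 6): ranking walks positions 6-5-4-3-2-1, expanding outward from the peak — single-peaked.
Group 3: ranking walks positions 1-6-3-5-4-2; Kaur is ranked above Hoang even though Hoang lies between Kaur and the peak Yilmaz on the axis — preferences dip and rise again. Not single-peaked.
Group 4 (peak Singh at position 5): ranking walks positions 5-6-4-3-2-1, expanding outward from the peak — single-peaked.
Group 3 violates single-peakedness, so the profile is not single-peaked on this axis.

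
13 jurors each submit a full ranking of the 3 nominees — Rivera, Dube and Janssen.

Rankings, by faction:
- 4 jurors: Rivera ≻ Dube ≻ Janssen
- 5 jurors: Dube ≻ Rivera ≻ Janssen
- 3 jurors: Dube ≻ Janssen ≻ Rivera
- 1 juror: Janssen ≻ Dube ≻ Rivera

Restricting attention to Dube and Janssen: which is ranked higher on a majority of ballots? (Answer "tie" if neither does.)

Ballots ranking Dube above Janssen: 4 + 5 + 3 = 12.
Ballots ranking Janssen above Dube: 13 − 12 = 1.
Dube wins the head-to-head 12–1.

Dube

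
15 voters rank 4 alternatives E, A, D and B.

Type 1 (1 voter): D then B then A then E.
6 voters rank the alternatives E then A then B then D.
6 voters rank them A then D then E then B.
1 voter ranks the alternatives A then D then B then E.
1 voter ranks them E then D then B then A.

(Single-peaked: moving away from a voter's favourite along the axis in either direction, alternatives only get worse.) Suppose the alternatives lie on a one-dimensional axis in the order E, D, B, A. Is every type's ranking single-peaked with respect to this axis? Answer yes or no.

Axis positions: E=1, D=2, B=3, A=4.
Type 1 (peak D at position 2): ranking walks positions 2-3-4-1, expanding outward from the peak — single-peaked.
Type 2: ranking walks positions 1-4-3-2; A is ranked above D even though D lies between A and the peak E on the axis — preferences dip and rise again. Not single-peaked.
Type 3: ranking walks positions 4-2-1-3; D is ranked above B even though B lies between D and the peak A on the axis — preferences dip and rise again. Not single-peaked.
Type 4: ranking walks positions 4-2-3-1; D is ranked above B even though B lies between D and the peak A on the axis — preferences dip and rise again. Not single-peaked.
Type 5 (peak E at position 1): ranking walks positions 1-2-3-4, expanding outward from the peak — single-peaked.
Type 2 violates single-peakedness, so the profile is not single-peaked on this axis.

no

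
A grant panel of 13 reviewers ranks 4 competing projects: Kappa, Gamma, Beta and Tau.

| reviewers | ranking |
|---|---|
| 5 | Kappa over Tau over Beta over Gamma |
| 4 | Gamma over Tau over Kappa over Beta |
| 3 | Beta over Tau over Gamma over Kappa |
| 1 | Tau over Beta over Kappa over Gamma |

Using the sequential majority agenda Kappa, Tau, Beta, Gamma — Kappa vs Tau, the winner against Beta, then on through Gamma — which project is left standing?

Tau

Round 1: Kappa vs Tau — 5–8, Tau advances.
Round 2: Tau vs Beta — 10–3, Tau advances.
Round 3: Tau vs Gamma — 9–4, Tau advances.
The agenda winner is Tau.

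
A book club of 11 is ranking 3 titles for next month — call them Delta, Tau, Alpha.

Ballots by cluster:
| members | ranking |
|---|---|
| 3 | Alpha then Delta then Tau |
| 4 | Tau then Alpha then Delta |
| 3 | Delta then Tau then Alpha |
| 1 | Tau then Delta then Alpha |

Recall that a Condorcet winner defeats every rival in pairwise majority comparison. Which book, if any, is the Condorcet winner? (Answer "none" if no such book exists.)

none

Pairwise majorities:
Delta vs Tau: Delta, 6–5.
Delta–Alpha: Alpha 7–4.
Tau–Alpha: Tau 8–3.
Every book loses at least once (Delta loses to Alpha; Tau loses to Delta; Alpha loses to Tau). The majority relation contains the cycle Delta → Tau → Alpha → Delta, so there is no Condorcet winner.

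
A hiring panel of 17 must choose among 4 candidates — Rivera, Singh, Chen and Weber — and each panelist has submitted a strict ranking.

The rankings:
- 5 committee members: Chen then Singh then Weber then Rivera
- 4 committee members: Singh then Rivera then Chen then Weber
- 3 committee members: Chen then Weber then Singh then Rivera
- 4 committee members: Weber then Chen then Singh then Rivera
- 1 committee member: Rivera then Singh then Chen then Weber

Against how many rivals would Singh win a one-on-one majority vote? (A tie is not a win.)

Singh against each rival (17 committee members):
Singh vs Rivera: Singh, 16–1.
Singh vs Chen: Singh is ranked higher on 4+1 = 5 ballots, Chen on 12. Chen wins 12–5.
Singh vs Weber: Singh wins 10–7.
Singh beats Rivera, Weber; loses to Chen — 2 pairwise wins.

2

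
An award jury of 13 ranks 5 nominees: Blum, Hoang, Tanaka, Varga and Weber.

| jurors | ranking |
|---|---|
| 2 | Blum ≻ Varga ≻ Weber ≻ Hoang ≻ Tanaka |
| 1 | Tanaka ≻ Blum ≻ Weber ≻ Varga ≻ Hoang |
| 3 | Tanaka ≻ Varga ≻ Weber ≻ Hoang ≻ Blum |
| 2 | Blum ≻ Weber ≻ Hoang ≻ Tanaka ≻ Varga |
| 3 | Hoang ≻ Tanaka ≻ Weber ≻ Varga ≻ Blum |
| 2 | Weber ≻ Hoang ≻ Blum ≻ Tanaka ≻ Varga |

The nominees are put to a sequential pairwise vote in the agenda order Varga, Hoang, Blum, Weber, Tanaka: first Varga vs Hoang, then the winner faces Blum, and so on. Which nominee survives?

Tanaka

Round 1: Varga vs Hoang — 6–7, Hoang advances.
Round 2: Hoang vs Blum — 8–5, Hoang advances.
Round 3: Hoang vs Weber — 3–10, Weber advances.
Round 4: Weber vs Tanaka — 6–7, Tanaka advances.
Tanaka survives the agenda.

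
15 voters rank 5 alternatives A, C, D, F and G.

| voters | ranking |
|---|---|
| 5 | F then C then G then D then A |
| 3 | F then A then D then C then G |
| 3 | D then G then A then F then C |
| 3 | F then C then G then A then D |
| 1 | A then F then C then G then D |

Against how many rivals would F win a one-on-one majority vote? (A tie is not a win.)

4

F against each rival (15 voters):
F vs A: 11 to 4, F.
F vs C: 15 to 0, F.
F vs D: 5+3+3+1 = 12 for F, 3 for D — F by 12–3.
F vs G: F, 12–3.
F beats A, C, D, G — 4 pairwise wins.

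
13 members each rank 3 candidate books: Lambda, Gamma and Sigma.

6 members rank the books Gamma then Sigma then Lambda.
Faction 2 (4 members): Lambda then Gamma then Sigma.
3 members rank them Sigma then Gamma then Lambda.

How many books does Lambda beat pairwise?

Lambda against each rival (13 members):
Lambda vs Gamma: Gamma, 9–4.
Lambda vs Sigma: Sigma wins 9–4.
Lambda beats no one; loses to Gamma, Sigma — 0 pairwise wins.

0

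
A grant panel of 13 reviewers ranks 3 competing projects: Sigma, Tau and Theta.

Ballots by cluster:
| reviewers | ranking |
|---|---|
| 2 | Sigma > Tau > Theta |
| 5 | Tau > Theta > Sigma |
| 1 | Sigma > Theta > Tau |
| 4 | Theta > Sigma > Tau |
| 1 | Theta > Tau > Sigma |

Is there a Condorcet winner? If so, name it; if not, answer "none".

none

Check each pair by majority over 13 ballots:
Sigma–Tau: Sigma 7–6.
Sigma vs Theta: Theta wins 10–3.
Tau vs Theta: Tau wins 7–6.
Each project drops at least one matchup (Sigma loses to Theta; Tau loses to Sigma; Theta loses to Tau); the cycle Sigma beats Tau beats Theta beats Sigma rules out a Condorcet winner.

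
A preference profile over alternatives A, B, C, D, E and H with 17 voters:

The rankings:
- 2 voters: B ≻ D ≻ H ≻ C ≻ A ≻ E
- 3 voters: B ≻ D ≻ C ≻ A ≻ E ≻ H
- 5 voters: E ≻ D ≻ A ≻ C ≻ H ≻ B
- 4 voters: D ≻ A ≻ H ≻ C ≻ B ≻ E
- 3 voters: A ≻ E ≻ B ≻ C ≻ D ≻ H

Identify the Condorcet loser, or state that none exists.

none

Pairwise majorities:
A vs B: A is ranked higher on 5+4+3 = 12 ballots, B on 5. A wins 12–5.
A–C: A 12–5.
A vs D: A preferred on 3 ballots; D wins 14–3.
A vs E: 2+3+4+3 = 12 for A, 5 for E — A by 12–5.
A vs H: A wins 15–2.
B vs C: 2+3+3 = 8 for B, 9 for C — C by 9–8.
B vs D: B is ranked higher on 2+3+3 = 8 ballots, D on 9. D wins 9–8.
B vs E: 2+3+4 = 9 for B, 8 for E — B by 9–8.
B–H: H 9–8.
C vs D: D, 14–3.
C–E: C 9–8.
C vs H: C preferred on 3+5+3 = 11 ballots; C wins 11–6.
D vs E: D preferred on 2+3+4 = 9 ballots; D wins 9–8.
D vs H: D is ranked higher on 2+3+5+4+3 = 17 ballots, H on 0. D wins 17–0.
E vs H: 11 to 6, E.
Every alternative wins at least one matchup (A beats B; B beats E; C beats B; D beats A; E beats H; H beats B), so there is no Condorcet loser.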